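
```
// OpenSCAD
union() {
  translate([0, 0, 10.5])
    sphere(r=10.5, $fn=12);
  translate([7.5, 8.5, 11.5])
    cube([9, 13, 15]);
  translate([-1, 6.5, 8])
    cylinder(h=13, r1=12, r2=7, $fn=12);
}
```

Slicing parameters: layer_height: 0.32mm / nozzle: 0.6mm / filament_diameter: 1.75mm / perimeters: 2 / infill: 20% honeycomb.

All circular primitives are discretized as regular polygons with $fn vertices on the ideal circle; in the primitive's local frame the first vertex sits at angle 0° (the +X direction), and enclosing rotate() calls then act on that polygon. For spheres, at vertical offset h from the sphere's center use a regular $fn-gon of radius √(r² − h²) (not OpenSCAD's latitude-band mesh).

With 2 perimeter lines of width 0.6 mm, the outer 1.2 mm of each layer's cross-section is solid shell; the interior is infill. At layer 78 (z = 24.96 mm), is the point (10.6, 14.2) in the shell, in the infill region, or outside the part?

At z = 24.96 mm: the sphere is absent (|z−center|=14.460 > r=10.5); the cube at (7.5, 8.5) is present — its section is the full 9×13 rectangle; the cone at (-1, 6.5) does not reach this height (z outside [8, 21]); Merging all regions: only the 9×13 cube at (7.5, 8.5) is present, so the union is just that shape — 1 connected region. Overall, the cross-section is a single solid region. The nearest boundary edge runs (7.50, 21.50)→(7.50, 8.50); distance from the point to it = 3.10 mm. The point is inside the cross-section and 3.10 mm from the nearest boundary — more than the 1.2 mm shell width (2 × 0.6), so it's in the infill interior.

infill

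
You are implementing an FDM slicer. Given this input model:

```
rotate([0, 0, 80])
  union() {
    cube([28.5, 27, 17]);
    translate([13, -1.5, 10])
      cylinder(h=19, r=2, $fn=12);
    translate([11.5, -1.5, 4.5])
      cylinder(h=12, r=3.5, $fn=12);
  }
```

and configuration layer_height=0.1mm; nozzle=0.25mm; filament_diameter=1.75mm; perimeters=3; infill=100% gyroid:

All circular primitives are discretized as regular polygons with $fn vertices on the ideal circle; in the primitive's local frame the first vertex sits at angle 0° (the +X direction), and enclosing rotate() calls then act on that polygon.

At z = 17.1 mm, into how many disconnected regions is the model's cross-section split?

At z = 17.1 mm: the cube does not reach this height (z outside [0, 17]); the r=2 cylinder at (13, -1.5) gives a regular 12-gon of circumradius 2 (constant along its height); the cylinder at (11.5, -1.5) is not intersected at this z (z outside [4.5, 16.5]); Combining (union): only the r=2 cylinder at (13, -1.5) is present, so the union is just that shape — 1 connected region; (whole slice rotated 80° about Z — lengths, areas and connectivity unchanged). The result has 1 disconnected region.

1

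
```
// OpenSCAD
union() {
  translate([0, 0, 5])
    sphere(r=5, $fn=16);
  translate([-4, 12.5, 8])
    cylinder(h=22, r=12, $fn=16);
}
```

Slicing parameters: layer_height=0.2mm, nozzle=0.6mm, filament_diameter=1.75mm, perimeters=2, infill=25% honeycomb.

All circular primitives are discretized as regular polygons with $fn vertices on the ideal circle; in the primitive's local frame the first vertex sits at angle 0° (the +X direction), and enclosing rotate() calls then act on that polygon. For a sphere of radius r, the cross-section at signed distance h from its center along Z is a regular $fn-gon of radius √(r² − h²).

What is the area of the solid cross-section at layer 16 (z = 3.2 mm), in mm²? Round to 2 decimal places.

At z = 3.2 mm: the r=5 sphere contributes a regular 16-gon of circumradius √(5²−1.8²) = 4.665 (area = (16/2)·4.665²·sin(360°/16) = 66.62 mm²); the cylinder at (-4, 12.5) is absent (z outside [8, 30]); Taking the union: only the r=5 sphere is present, so the union is just that shape — area = 66.62 mm². Overall, the cross-section is a single solid region. Net area = 66.62 mm².

66.62 mm²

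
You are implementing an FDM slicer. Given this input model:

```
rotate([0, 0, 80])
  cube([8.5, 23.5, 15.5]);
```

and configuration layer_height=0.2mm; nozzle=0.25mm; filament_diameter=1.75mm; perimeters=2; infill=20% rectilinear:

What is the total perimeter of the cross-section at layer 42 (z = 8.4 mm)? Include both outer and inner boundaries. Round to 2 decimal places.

At z = 8.4 mm: the cube (footprint 8.5×23.5) is included at this height (perimeter 64.00 mm); (whole slice rotated 80° about Z — lengths, areas and connectivity unchanged). Overall, the cross-section is a single solid region. Total boundary length (outer) = 64.00 mm.

64.00 mm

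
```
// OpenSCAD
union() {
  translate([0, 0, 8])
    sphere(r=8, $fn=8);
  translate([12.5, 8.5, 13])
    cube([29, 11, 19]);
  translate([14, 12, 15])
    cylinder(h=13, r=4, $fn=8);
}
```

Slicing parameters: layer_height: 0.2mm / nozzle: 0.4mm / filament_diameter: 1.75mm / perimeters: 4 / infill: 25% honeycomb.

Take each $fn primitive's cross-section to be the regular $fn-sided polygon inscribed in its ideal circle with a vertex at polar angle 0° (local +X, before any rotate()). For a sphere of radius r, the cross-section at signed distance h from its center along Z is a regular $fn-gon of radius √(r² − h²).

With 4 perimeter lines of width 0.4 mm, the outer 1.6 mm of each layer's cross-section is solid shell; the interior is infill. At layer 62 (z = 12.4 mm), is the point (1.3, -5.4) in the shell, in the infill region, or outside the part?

shell

At z = 12.4 mm: the r=8 sphere slices to a regular 8-gon of circumradius 6.681 (√(r²−h²) with h=4.4 from center); the cube at (12.5, 8.5) is not intersected at this z (z outside [13, 32]); the cylinder at (14, 12) does not reach this height (z outside [15, 28]); Combining (union): only the r=8 sphere is present, so the union is just that shape — 1 connected region. Overall, the cross-section is a single solid region. The nearest boundary edge runs (-0.00, -6.68)→(4.72, -4.72); distance from the point to it = 0.69 mm. The point is inside the cross-section, 0.69 mm from the nearest boundary — within the 1.6 mm shell band (4 × 0.4).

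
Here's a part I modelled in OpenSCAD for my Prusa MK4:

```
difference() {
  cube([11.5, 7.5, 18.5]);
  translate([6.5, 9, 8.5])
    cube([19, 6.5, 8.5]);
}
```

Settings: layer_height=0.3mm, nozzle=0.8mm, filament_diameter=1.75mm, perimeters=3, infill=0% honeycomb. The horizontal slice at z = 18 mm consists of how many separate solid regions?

1

At z = 18 mm: the 11.5×7.5 cube contributes its full rectangle; the cube at (6.5, 9) does not reach this height (z outside [8.5, 17]); Subtracting the remaining from the first: none of the subtracted shapes is present at this height, so the 11.5×7.5 cube is unchanged — 1 connected region. The result has 1 disconnected region.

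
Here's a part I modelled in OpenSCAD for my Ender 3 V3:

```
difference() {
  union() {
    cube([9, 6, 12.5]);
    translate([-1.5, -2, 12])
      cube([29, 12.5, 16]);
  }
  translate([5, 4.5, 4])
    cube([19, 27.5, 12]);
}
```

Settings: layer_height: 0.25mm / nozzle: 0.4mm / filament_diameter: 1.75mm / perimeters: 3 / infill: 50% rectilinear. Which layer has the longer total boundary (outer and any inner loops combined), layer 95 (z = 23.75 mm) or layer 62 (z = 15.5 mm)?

layer 62 (z = 15.5 mm)

Layer 95 (z = 23.75): the cube does not reach this height (z outside [0, 12.5]); the cube at (-1.5, -2) (footprint 29×12.5) is included at this height (perimeter 83.00 mm); Merging all regions: only the 29×12.5 cube at (-1.5, -2) is present, so the union is just that shape — boundary = 83.00 mm; the cube at (5, 4.5) is absent (z outside [4, 16]); Subtracting the remaining from the first: none of the subtracted shapes is present at this height, so the result so far is unchanged — boundary = 83.00 mm. So its perimeter = 83.00 mm. Layer 62 (z = 15.5): the cube is absent (z outside [0, 12.5]); the cube at (-1.5, -2) is present — its section is the full 29×12.5 rectangle (perimeter 83.00 mm); Merging all regions: only the 29×12.5 cube at (-1.5, -2) is present, so the union is just that shape — boundary = 83.00 mm; the cube at (5, 4.5) is present — its section is the full 19×27.5 rectangle (perimeter 93.00 mm); Taking the first minus the rest: starting from that combined region, the 19×27.5 cube at (5, 4.5) partially overlaps it — only the 114.00 mm² overlap (of its 522.50 mm²) is removed, clipping the outline — boundary = 95.00 mm. So its perimeter = 95.00 mm. Layer 62 is larger (95.00 vs 83.00 mm).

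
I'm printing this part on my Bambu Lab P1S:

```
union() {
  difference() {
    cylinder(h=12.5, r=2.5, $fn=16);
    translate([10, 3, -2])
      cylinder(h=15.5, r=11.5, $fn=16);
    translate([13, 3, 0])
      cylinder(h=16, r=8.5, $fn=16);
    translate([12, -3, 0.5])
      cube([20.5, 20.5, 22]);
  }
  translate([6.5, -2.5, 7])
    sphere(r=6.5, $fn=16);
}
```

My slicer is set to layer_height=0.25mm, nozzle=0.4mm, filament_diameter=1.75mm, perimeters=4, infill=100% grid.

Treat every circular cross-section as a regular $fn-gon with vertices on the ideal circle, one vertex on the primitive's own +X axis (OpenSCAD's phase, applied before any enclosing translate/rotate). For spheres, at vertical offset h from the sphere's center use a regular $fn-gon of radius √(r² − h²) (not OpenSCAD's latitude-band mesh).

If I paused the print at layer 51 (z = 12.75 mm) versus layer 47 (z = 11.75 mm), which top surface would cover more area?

layer 47 (z = 11.75 mm)

Layer 51 (z = 12.75): the cylinder is absent (z outside [0, 12.5]); the r=11.5 cylinder at (10, 3) gives a regular 16-gon of circumradius 11.5 (constant along its height) (area = (16/2)·11.500²·sin(360°/16) = 404.88 mm²); the cylinder at (13, 3): section is a regular 16-gon, circumradius r=8.5 (area = (16/2)·8.500²·sin(360°/16) = 221.19 mm²); the cube at (12, -3) is present — its section is the full 20.5×20.5 rectangle (area 420.25 mm²); After the difference (first − rest): the first operand is absent here, so nothing remains; the r=6.5 sphere at (6.5, -2.5) contributes a regular 16-gon of circumradius √(6.5²−5.75²) = 3.031 (area = (16/2)·3.031²·sin(360°/16) = 28.13 mm²); Merging all regions: only the r=6.5 sphere at (6.5, -2.5) is present, so the union is just that shape — area = 28.13 mm². So its area = 28.13 mm². Layer 47 (z = 11.75): the cylinder: section is a regular 16-gon, circumradius r=2.5 (area = (16/2)·2.500²·sin(360°/16) = 19.13 mm²); the r=11.5 cylinder at (10, 3) contributes a regular 16-gon of circumradius 11.5 (area = (16/2)·11.500²·sin(360°/16) = 404.88 mm²); the r=8.5 cylinder at (13, 3) gives a regular 16-gon of circumradius 8.5 (constant along its height) (area = (16/2)·8.500²·sin(360°/16) = 221.19 mm²); the cube at (12, -3) (footprint 20.5×20.5) is included at this height (area 420.25 mm²); After the difference (first − rest): starting from the r=2.5 cylinder (19.13 mm²), the r=11.5 cylinder at (10, 3) partially overlaps it — only the 13.58 mm² overlap (of its 404.88 mm²) is removed, clipping the outline; the r=8.5 cylinder at (13, 3) misses the remaining region (no effect); the 20.5×20.5 cube at (12, -3) misses the remaining region (no effect) — area = 5.55 mm²; the r=6.5 sphere at (6.5, -2.5) slices to a regular 16-gon of circumradius 4.437 (√(r²−h²) with h=4.75 from center) (area = (16/2)·4.437²·sin(360°/16) = 60.27 mm²); Taking the union: the 2 present regions are separate (no shared area or edge), so areas and boundary lengths simply add and each stays a separate island — area = 65.83 mm². So its area = 65.83 mm². Layer 47 is larger (65.83 vs 28.13 mm²).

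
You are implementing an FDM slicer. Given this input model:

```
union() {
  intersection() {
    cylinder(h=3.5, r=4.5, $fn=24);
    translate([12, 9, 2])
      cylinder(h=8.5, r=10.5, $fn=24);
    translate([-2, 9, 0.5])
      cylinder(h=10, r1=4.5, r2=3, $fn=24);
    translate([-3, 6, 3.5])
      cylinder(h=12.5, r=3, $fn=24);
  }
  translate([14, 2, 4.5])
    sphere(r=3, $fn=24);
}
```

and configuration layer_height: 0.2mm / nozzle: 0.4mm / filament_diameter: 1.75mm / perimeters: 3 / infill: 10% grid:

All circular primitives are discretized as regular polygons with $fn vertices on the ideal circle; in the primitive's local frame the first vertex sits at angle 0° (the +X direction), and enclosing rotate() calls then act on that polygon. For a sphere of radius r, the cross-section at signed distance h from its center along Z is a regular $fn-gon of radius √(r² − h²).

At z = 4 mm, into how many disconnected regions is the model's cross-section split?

At z = 4 mm: the cylinder is absent (z outside [0, 3.5]); the r=10.5 cylinder at (12, 9) gives a regular 24-gon of circumradius 10.5 (constant along its height); the cone at (-2, 9) (r1=4.5→r2=3) has section circumradius 3.975 here — a regular 24-gon; the cylinder at (-3, 6): section is a regular 24-gon, circumradius r=3; After intersecting: at least one operand is absent at this height, so nothing remains; the r=3 sphere at (14, 2) slices to a regular 24-gon of circumradius 2.958 (√(r²−h²) with h=0.5 from center); Merging all regions: only the r=3 sphere at (14, 2) is present, so the union is just that shape — 1 connected region. The result has 1 disconnected region.

1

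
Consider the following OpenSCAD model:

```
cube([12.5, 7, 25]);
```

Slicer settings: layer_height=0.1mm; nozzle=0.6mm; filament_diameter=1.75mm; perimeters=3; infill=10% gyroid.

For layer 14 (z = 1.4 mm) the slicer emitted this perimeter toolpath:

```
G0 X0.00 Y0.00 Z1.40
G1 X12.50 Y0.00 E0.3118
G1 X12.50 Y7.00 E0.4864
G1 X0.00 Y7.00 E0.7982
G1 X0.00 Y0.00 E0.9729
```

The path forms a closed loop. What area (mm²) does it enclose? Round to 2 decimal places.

Apply the shoelace formula to the sequence of (X, Y) vertices; enclosed area = 87.50 mm².

87.50 mm²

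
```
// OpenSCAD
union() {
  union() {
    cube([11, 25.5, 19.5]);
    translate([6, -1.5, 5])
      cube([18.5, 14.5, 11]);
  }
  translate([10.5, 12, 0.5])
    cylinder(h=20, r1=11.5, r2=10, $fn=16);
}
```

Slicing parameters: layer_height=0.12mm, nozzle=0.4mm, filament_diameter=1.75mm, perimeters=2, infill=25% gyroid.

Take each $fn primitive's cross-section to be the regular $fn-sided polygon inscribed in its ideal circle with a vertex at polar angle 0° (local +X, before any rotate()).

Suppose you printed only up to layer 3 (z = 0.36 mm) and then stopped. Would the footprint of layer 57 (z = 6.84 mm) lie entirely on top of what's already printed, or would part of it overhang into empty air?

Compare the two slices. At z = 0.36: the 11×25.5 cube contributes its full rectangle (area 280.50 mm²); the cube at (6, -1.5) does not reach this height (z outside [5, 16]); Taking the union: only the 11×25.5 cube is present, so the union is just that shape — area = 280.50 mm²; the cone at (10.5, 12) does not reach this height (z outside [0.5, 20.5]); Combining (union): only the result so far is present, so the union is just that shape — area = 280.50 mm². At z = 6.84: the cube is present — its section is the full 11×25.5 rectangle (area 280.50 mm²); the cube at (6, -1.5) (footprint 18.5×14.5) is included at this height (area 268.25 mm²); Combining (union): the regions partially overlap — summed areas 548.75 mm² minus the doubly-counted overlap 65.00 mm² gives 483.75 mm² — area = 483.75 mm²; the cone at (10.5, 12) contributes a regular 16-gon of circumradius 11.024 (interpolated between r1=11.5 and r2=10 at t=0.317) (area = (16/2)·11.024²·sin(360°/16) = 372.09 mm²); Taking the union: the regions partially overlap — summed areas 855.84 mm² minus the doubly-counted overlap 293.60 mm² gives 562.24 mm² — area = 562.24 mm². Checking containment: at z = 6.84 the cross-section extends beyond the z = 0.36 cross-section by about 281.74 mm².

part overhangs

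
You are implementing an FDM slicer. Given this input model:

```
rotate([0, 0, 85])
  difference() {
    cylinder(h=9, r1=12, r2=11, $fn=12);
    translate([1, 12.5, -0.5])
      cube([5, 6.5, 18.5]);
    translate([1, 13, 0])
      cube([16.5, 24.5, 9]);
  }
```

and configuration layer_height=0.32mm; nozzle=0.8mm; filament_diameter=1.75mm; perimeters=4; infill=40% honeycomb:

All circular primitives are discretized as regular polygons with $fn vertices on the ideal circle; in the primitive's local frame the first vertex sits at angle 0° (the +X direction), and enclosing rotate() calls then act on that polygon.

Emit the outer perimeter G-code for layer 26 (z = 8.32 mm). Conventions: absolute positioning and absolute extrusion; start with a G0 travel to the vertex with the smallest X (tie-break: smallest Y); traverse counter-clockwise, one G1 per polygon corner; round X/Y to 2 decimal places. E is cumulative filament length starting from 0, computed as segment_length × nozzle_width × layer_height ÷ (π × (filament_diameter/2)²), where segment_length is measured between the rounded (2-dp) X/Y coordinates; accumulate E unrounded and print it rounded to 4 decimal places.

G0 X-11.03 Y0.97 Z8.32
G1 X-10.04 Y-4.68 E0.6105
G1 X-6.35 Y-9.07 E1.2209
G1 X-0.97 Y-11.03 E1.8303
G1 X4.68 Y-10.04 E2.4408
G1 X9.07 Y-6.35 E3.0512
G1 X11.03 Y-0.97 E3.6606
G1 X10.04 Y4.68 E4.2711
G1 X6.35 Y9.07 E4.8815
G1 X0.97 Y11.03 E5.4909
G1 X-4.68 Y10.04 E6.1014
G1 X-9.07 Y6.35 E6.7118
G1 X-11.03 Y0.97 E7.3212

At z = 8.32 mm: the cone (r1=12→r2=11) has section circumradius 11.076 here — a regular 12-gon; the 5×6.5 cube at (1, 12.5) contributes its full rectangle; the cube at (1, 13) (footprint 16.5×24.5) is included at this height; After the difference (first − rest): starting from the cone, the 5×6.5 cube at (1, 12.5) misses the remaining region (no effect); the 16.5×24.5 cube at (1, 13) misses the remaining region (no effect) — 1 connected region; (whole slice rotated 85° about Z — lengths, areas and connectivity unchanged). The outline is a single polygon with 12 vertices. Extrusion per mm of travel: 0.8 × 0.32 / (π × 0.875²) = 0.106432. Accumulating E over each segment gives final E = 7.3212.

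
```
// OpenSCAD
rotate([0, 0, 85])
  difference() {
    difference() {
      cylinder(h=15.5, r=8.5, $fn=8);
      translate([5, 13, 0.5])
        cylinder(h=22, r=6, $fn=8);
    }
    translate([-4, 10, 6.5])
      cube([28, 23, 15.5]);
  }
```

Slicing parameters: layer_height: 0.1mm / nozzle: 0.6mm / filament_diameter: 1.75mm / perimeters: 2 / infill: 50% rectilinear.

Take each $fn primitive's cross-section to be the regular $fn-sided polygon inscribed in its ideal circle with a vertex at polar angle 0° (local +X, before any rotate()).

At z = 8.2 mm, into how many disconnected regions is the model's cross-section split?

1

At z = 8.2 mm: the r=8.5 cylinder contributes a regular 8-gon of circumradius 8.5; the r=6 cylinder at (5, 13) contributes a regular 8-gon of circumradius 6; Taking the first minus the rest: starting from the r=8.5 cylinder, the r=6 cylinder at (5, 13) misses the remaining region (no effect) — 1 connected region; the cube at (-4, 10) is present — its section is the full 28×23 rectangle; After the difference (first − rest): starting from that combined region, the 28×23 cube at (-4, 10) misses the remaining region (no effect) — 1 connected region; (whole slice rotated 85° about Z — lengths, areas and connectivity unchanged). The result has 1 disconnected region.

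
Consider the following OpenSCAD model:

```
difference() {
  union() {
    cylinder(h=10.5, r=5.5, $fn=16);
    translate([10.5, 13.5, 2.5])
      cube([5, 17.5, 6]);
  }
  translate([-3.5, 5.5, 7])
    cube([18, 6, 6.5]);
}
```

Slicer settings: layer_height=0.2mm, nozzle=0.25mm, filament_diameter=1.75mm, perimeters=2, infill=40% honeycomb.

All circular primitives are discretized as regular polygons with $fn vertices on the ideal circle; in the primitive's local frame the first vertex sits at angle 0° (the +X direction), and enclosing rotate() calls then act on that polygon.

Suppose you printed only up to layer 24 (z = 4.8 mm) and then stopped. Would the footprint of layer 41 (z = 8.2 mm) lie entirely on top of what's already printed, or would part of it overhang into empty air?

Compare the two slices. At z = 4.8: the r=5.5 cylinder contributes a regular 16-gon of circumradius 5.5 (area = (16/2)·5.500²·sin(360°/16) = 92.61 mm²); the cube at (10.5, 13.5) is present — its section is the full 5×17.5 rectangle (area 87.50 mm²); Merging all regions: the 2 present regions are separate (no shared area or edge), so areas and boundary lengths simply add and each stays a separate island — area = 180.11 mm²; the cube at (-3.5, 5.5) is not intersected at this z (z outside [7, 13.5]); Taking the first minus the rest: none of the subtracted shapes is present at this height, so the result so far is unchanged — area = 180.11 mm². At z = 8.2: the cylinder: section is a regular 16-gon, circumradius r=5.5 (area = (16/2)·5.500²·sin(360°/16) = 92.61 mm²); the cube at (10.5, 13.5) (footprint 5×17.5) is included at this height (area 87.50 mm²); Merging all regions: the 2 present regions are separate (no shared area or edge), so areas and boundary lengths simply add and each stays a separate island — area = 180.11 mm²; the cube at (-3.5, 5.5) (footprint 18×6) is included at this height (area 108.00 mm²); Taking the first minus the rest: starting from the result so far (180.11 mm²), the 18×6 cube at (-3.5, 5.5) misses the remaining region (no effect) — area = 180.11 mm². Checking containment: the cross-section at z = 8.2 is a subset of the cross-section at z = 4.8.

entirely on top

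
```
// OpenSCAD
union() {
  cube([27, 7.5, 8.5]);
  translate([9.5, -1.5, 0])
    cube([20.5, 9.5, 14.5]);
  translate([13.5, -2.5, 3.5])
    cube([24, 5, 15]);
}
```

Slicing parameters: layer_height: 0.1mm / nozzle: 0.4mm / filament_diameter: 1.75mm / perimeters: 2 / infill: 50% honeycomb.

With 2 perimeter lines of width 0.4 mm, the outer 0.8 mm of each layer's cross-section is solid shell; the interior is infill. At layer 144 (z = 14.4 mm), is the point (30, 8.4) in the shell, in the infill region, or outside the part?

outside

At z = 14.4 mm: the cube is not intersected at this z (z outside [0, 8.5]); the cube at (9.5, -1.5) is present — its section is the full 20.5×9.5 rectangle; the cube at (13.5, -2.5) (footprint 24×5) is included at this height; Combining (union): the regions partially overlap (shared area 66.00 mm²), so overlapping operands fuse into one piece — 1 connected region. Overall, the cross-section is a single solid region. The nearest boundary edge runs (9.50, 8.00)→(30.00, 8.00); distance from the point to it = 0.40 mm. The point is not inside any of the regions above, so it lies outside the cross-section (0.40 mm from the nearest boundary).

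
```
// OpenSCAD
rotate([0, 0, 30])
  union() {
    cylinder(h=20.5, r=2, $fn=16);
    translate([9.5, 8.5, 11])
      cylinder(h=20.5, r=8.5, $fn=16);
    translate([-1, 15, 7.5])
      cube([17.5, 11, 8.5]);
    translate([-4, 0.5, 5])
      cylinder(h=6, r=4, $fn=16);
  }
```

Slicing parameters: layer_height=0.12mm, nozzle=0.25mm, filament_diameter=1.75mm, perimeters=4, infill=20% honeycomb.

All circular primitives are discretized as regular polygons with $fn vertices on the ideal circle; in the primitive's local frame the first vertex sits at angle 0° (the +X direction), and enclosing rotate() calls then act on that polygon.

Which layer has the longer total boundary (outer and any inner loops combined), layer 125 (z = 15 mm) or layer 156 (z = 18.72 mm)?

Layer 125 (z = 15): the cylinder: section is a regular 16-gon, circumradius r=2 (perimeter = 2·16·2.000·sin(180°/16) = 12.49 mm); the r=8.5 cylinder at (9.5, 8.5) contributes a regular 16-gon of circumradius 8.5 (perimeter = 2·16·8.500·sin(180°/16) = 53.06 mm); the cube at (-1, 15) is present — its section is the full 17.5×11 rectangle (perimeter 57.00 mm); the cylinder at (-4, 0.5) is absent (z outside [5, 11]); Merging all regions: the regions partially overlap (shared area 13.65 mm²), so the edge portions inside another operand are dropped and the merged outline is re-measured after clipping — boundary = 100.49 mm; (whole slice rotated 30° about Z — lengths, areas and connectivity unchanged). So its perimeter = 100.49 mm. Layer 156 (z = 18.72): the r=2 cylinder gives a regular 16-gon of circumradius 2 (constant along its height) (perimeter = 2·16·2.000·sin(180°/16) = 12.49 mm); the cylinder at (9.5, 8.5): section is a regular 16-gon, circumradius r=8.5 (perimeter = 2·16·8.500·sin(180°/16) = 53.06 mm); the cube at (-1, 15) is not intersected at this z (z outside [7.5, 16]); the cylinder at (-4, 0.5) is not intersected at this z (z outside [5, 11]); Combining (union): the 2 present regions are separate (no shared area or edge), so areas and boundary lengths simply add and each stays a separate island — boundary = 65.55 mm; (whole slice rotated 30° about Z — lengths, areas and connectivity unchanged). So its perimeter = 65.55 mm. Layer 125 is larger (100.49 vs 65.55 mm).

layer 125 (z = 15 mm)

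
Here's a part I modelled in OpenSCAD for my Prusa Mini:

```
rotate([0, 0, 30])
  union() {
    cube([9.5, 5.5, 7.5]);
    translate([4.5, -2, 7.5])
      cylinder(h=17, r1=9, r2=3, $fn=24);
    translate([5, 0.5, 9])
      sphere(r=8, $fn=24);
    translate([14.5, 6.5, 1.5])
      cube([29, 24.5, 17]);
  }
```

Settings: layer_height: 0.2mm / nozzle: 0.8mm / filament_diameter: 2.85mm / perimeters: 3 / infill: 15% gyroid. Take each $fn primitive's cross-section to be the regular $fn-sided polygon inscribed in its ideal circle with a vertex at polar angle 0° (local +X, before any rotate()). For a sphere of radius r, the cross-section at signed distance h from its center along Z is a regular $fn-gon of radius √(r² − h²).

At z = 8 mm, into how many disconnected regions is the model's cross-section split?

2

At z = 8 mm: the cube is not intersected at this z (z outside [0, 7.5]); the cone at (4.5, -2) contributes a regular 24-gon of circumradius 8.824 (interpolated between r1=9 and r2=3 at t=0.029); the r=8 sphere at (5, 0.5) slices to a regular 24-gon of circumradius 7.937 (√(r²−h²) with h=1 from center); the 29×24.5 cube at (14.5, 6.5) contributes its full rectangle; Combining (union): the regions partially overlap (shared area 173.82 mm²), so overlapping operands fuse into one piece — 2 connected regions; (rotated 30° about Z; rotation is an isometry so areas/perimeters/island counts are preserved). The result has 2 disconnected regions.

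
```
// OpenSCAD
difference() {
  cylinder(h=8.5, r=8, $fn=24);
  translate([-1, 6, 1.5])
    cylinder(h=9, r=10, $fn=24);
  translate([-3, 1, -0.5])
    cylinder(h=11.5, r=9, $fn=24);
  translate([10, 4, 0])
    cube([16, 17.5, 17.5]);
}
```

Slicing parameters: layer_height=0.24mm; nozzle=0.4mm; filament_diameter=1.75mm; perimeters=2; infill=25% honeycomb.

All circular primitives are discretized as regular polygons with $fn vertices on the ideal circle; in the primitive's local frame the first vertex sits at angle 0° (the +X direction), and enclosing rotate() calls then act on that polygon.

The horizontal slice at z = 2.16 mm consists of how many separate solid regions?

1

At z = 2.16 mm: the r=8 cylinder gives a regular 24-gon of circumradius 8 (constant along its height); the cylinder at (-1, 6): section is a regular 24-gon, circumradius r=10; the r=9 cylinder at (-3, 1) gives a regular 24-gon of circumradius 9 (constant along its height); the cube at (10, 4) is present — its section is the full 16×17.5 rectangle; Subtracting the remaining from the first: starting from the r=8 cylinder, the r=10 cylinder at (-1, 6) partially overlaps it — only the 141.75 mm² overlap (of its 310.58 mm²) is removed, clipping the outline; the r=9 cylinder at (-3, 1) partially overlaps it — only the 37.67 mm² overlap (of its 251.57 mm²) is removed, clipping the outline; the 16×17.5 cube at (10, 4) misses the remaining region (no effect) — 1 connected region. The result has 1 disconnected region.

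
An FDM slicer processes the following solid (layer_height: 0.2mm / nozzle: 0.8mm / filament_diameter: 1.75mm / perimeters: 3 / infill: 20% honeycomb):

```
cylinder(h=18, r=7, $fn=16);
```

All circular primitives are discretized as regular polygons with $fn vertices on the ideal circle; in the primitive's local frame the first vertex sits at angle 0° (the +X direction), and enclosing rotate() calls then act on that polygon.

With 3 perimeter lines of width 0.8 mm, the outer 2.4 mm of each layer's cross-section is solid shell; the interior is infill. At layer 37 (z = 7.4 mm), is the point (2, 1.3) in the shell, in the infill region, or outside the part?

infill

At z = 7.4 mm: the r=7 cylinder gives a regular 16-gon of circumradius 7 (constant along its height). Overall, the cross-section is a single solid region. The nearest boundary edge runs (6.47, 2.68)→(4.95, 4.95); distance from the point to it = 4.48 mm. The point is inside the cross-section and 4.48 mm from the nearest boundary — more than the 2.4 mm shell width (3 × 0.8), so it's in the infill interior.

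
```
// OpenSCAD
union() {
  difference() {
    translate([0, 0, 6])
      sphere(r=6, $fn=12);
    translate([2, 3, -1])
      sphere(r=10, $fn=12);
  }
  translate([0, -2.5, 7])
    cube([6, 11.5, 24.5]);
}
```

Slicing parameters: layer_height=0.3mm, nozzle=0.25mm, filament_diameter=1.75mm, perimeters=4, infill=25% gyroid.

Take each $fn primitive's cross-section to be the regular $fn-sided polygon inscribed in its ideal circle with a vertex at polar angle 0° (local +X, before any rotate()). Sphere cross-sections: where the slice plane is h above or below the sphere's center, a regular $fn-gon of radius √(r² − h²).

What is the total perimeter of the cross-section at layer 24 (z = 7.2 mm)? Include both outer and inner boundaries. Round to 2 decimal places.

At z = 7.2 mm: the r=6 sphere slices to a regular 12-gon of circumradius 5.879 (√(r²−h²) with h=1.2 from center) (perimeter = 2·12·5.879·sin(180°/12) = 36.52 mm); the sphere at (2, 3): section is a regular 12-gon, circumradius = √(r²−h²) = √(10²−8.2²) = 5.724 (perimeter = 2·12·5.724·sin(180°/12) = 35.55 mm); Taking the first minus the rest: starting from the r=6 sphere, the r=10 sphere at (2, 3) partially overlaps it — only the 60.82 mm² overlap (of its 98.28 mm²) is removed, clipping the outline — boundary = 37.23 mm; the cube at (0, -2.5) is present — its section is the full 6×11.5 rectangle (perimeter 35.00 mm); Merging all regions: the regions partially overlap (shared area 1.13 mm²), so the edge portions inside another operand are dropped and the merged outline is re-measured after clipping — boundary (outer + 1 inner loop) = 62.87 mm. Overall, the cross-section is one region with 1 hole. Total boundary length (outer + inner) = 62.87 mm.

62.87 mm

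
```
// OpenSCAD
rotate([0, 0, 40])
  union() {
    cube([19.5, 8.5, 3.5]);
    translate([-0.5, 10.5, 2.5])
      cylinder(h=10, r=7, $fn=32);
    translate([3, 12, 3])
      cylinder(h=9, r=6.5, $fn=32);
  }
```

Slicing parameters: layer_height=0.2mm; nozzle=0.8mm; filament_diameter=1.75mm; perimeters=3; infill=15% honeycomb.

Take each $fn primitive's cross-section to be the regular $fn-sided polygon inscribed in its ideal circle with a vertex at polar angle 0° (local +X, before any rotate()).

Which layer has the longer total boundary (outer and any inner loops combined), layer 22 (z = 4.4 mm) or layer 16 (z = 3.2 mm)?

layer 16 (z = 3.2 mm)

Layer 22 (z = 4.4): the cube is not intersected at this z (z outside [0, 3.5]); the cylinder at (-0.5, 10.5): section is a regular 32-gon, circumradius r=7 (perimeter = 2·32·7.000·sin(180°/32) = 43.91 mm); the r=6.5 cylinder at (3, 12) gives a regular 32-gon of circumradius 6.5 (constant along its height) (perimeter = 2·32·6.500·sin(180°/32) = 40.78 mm); Merging all regions: the regions partially overlap (shared area 91.41 mm²), so the edge portions inside another operand are dropped and the merged outline is re-measured after clipping — boundary = 50.13 mm; (rotated 40° about Z; rotation is an isometry so areas/perimeters/island counts are preserved). So its perimeter = 50.13 mm. Layer 16 (z = 3.2): the 19.5×8.5 cube contributes its full rectangle (perimeter 56.00 mm); the r=7 cylinder at (-0.5, 10.5) contributes a regular 32-gon of circumradius 7 (perimeter = 2·32·7.000·sin(180°/32) = 43.91 mm); the cylinder at (3, 12): section is a regular 32-gon, circumradius r=6.5 (perimeter = 2·32·6.500·sin(180°/32) = 40.78 mm); Combining (union): the regions partially overlap (shared area 117.61 mm²), so the edge portions inside another operand are dropped and the merged outline is re-measured after clipping — boundary = 82.62 mm; (rotated 40° about Z; rotation is an isometry so areas/perimeters/island counts are preserved). So its perimeter = 82.62 mm. Layer 16 is larger (82.62 vs 50.13 mm).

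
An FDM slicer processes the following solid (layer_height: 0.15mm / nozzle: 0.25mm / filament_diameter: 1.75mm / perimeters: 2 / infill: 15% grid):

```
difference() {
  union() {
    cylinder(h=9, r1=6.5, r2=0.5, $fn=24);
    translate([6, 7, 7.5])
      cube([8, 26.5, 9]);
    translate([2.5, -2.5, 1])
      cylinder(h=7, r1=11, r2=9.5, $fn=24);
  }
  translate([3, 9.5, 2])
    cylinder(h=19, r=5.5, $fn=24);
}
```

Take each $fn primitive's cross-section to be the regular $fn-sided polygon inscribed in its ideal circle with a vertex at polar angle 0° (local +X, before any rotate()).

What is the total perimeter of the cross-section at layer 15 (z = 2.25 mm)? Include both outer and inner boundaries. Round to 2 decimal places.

At z = 2.25 mm: the cone (r1=6.5→r2=0.5) has section circumradius 5.000 here — a regular 24-gon (perimeter = 2·24·5.000·sin(180°/24) = 31.33 mm); the cube at (6, 7) is absent (z outside [7.5, 16.5]); the cone at (2.5, -2.5) (r1=11→r2=9.5) has section circumradius 10.732 here — a regular 24-gon (perimeter = 2·24·10.732·sin(180°/24) = 67.24 mm); Combining (union): the cone lies entirely inside the cone at (2.5, -2.5), so the union is just the cone at (2.5, -2.5) — boundary = 67.24 mm; the r=5.5 cylinder at (3, 9.5) gives a regular 24-gon of circumradius 5.5 (constant along its height) (perimeter = 2·24·5.500·sin(180°/24) = 34.46 mm); Taking the first minus the rest: starting from that combined region, the r=5.5 cylinder at (3, 9.5) partially overlaps it — only the 28.18 mm² overlap (of its 93.95 mm²) is removed, clipping the outline — boundary = 69.14 mm. Overall, the cross-section is a single solid region. Total boundary length (outer) = 69.14 mm.

69.14 mm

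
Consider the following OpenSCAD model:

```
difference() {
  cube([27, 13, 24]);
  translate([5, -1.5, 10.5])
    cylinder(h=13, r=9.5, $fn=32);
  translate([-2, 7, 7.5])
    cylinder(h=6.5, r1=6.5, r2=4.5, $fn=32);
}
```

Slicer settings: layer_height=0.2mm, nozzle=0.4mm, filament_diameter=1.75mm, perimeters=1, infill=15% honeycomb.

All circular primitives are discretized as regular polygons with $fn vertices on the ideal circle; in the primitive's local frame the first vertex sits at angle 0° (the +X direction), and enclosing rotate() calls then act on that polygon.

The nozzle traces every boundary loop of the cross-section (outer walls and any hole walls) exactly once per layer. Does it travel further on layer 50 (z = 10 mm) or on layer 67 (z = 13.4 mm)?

Layer 50 (z = 10): the cube is present — its section is the full 27×13 rectangle (perimeter 80.00 mm); the cylinder at (5, -1.5) is not intersected at this z (z outside [10.5, 23.5]); the cone at (-2, 7) contributes a regular 32-gon of circumradius 5.731 (interpolated between r1=6.5 and r2=4.5 at t=0.385) (perimeter = 2·32·5.731·sin(180°/32) = 35.95 mm); Subtracting the remaining from the first: starting from the 27×13 cube, the cone at (-2, 7) partially overlaps it — only the 28.89 mm² overlap (of its 102.51 mm²) is removed, clipping the outline — boundary = 83.18 mm. So its perimeter = 83.18 mm. Layer 67 (z = 13.4): the 27×13 cube contributes its full rectangle (perimeter 80.00 mm); the cylinder at (5, -1.5): section is a regular 32-gon, circumradius r=9.5 (perimeter = 2·32·9.500·sin(180°/32) = 59.59 mm); the cone at (-2, 7): at t=0.908 of its height the radius interpolates to r₁+(r₂−r₁)t = 4.685, giving a regular 32-gon of that circumradius (perimeter = 2·32·4.685·sin(180°/32) = 29.39 mm); After the difference (first − rest): starting from the 27×13 cube, the r=9.5 cylinder at (5, -1.5) partially overlaps it — only the 93.83 mm² overlap (of its 281.71 mm²) is removed, clipping the outline; the cone at (-2, 7) partially overlaps it — only the 7.59 mm² overlap (of its 68.50 mm²) is removed, clipping the outline — boundary = 74.85 mm. So its perimeter = 74.85 mm. Layer 50 is larger (83.18 vs 74.85 mm).

layer 50 (z = 10 mm)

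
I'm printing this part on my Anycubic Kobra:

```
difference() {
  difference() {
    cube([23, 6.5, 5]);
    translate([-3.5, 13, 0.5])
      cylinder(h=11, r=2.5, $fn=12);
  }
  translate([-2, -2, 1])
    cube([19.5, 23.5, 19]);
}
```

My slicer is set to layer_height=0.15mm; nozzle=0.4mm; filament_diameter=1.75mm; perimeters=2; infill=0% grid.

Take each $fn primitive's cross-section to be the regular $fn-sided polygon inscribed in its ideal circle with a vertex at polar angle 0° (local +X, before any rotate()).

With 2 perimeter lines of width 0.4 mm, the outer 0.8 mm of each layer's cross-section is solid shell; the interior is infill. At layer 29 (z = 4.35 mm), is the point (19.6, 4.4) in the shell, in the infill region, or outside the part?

At z = 4.35 mm: the cube is present — its section is the full 23×6.5 rectangle; the r=2.5 cylinder at (-3.5, 13) gives a regular 12-gon of circumradius 2.5 (constant along its height); After the difference (first − rest): starting from the 23×6.5 cube, the r=2.5 cylinder at (-3.5, 13) misses the remaining region (no effect) — 1 connected region; the cube at (-2, -2) (footprint 19.5×23.5) is included at this height; Taking the first minus the rest: starting from that combined region, the 19.5×23.5 cube at (-2, -2) partially overlaps it — only the 113.75 mm² overlap (of its 458.25 mm²) is removed, clipping the outline — 1 connected region. Overall, the cross-section is a single solid region. The nearest boundary edge runs (17.50, 6.50)→(23.00, 6.50); distance from the point to it = 2.10 mm. The point is inside the cross-section and 2.10 mm from the nearest boundary — more than the 0.8 mm shell width (2 × 0.4), so it's in the infill interior.

infill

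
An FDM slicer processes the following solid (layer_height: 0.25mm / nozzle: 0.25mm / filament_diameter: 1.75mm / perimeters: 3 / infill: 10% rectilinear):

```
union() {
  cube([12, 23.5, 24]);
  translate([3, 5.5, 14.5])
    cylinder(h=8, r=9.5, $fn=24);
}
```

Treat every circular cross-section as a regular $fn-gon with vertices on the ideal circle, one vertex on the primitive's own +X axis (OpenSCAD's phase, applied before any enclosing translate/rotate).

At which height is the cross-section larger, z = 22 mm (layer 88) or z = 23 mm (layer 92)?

Layer 88 (z = 22): the cube (footprint 12×23.5) is included at this height (area 282.00 mm²); the r=9.5 cylinder at (3, 5.5) contributes a regular 24-gon of circumradius 9.5 (area = (24/2)·9.500²·sin(360°/24) = 280.30 mm²); Taking the union: the regions partially overlap — summed areas 562.30 mm² minus the doubly-counted overlap 161.56 mm² gives 400.74 mm² — area = 400.74 mm². So its area = 400.74 mm². Layer 92 (z = 23): the 12×23.5 cube contributes its full rectangle (area 282.00 mm²); the cylinder at (3, 5.5) is not intersected at this z (z outside [14.5, 22.5]); Combining (union): only the 12×23.5 cube is present, so the union is just that shape — area = 282.00 mm². So its area = 282.00 mm². Layer 88 is larger (400.74 vs 282.00 mm²).

layer 88 (z = 22 mm)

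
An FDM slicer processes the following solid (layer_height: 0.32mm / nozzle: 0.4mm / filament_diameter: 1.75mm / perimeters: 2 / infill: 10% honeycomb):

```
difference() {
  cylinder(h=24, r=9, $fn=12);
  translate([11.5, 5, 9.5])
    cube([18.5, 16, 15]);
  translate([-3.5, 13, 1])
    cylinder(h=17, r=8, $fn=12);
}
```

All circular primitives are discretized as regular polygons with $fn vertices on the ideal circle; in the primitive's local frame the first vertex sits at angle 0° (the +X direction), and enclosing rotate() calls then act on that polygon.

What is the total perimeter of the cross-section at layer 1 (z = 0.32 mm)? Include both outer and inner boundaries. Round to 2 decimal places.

At z = 0.32 mm: the cylinder: section is a regular 12-gon, circumradius r=9 (perimeter = 2·12·9.000·sin(180°/12) = 55.90 mm); the cube at (11.5, 5) does not reach this height (z outside [9.5, 24.5]); the cylinder at (-3.5, 13) is absent (z outside [1, 18]); Subtracting the remaining from the first: none of the subtracted shapes is present at this height, so the r=9 cylinder is unchanged — boundary = 55.90 mm. Overall, the cross-section is a single solid region. Total boundary length (outer) = 55.90 mm.

55.90 mm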